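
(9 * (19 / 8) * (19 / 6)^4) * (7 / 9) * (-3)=-17332693 / 3456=-5015.25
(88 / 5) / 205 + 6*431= 2586.09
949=949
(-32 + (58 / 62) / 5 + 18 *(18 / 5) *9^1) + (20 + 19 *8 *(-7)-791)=-39792 / 31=-1283.61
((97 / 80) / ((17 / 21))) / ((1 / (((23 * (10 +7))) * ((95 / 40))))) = 890169 / 640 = 1390.89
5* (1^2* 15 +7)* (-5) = -550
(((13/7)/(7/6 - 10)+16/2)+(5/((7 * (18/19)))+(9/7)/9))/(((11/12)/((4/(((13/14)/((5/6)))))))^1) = 2320360/68211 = 34.02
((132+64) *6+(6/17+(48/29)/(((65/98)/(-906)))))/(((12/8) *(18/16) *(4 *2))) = -2574428/32045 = -80.34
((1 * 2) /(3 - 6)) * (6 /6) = -2 /3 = -0.67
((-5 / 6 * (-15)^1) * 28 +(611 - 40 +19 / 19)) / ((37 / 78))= 71916 / 37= 1943.68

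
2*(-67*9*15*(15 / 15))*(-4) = 72360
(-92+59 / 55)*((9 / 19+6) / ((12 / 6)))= -615123 / 2090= -294.32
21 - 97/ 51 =974/ 51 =19.10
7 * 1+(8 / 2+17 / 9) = 116 / 9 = 12.89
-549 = -549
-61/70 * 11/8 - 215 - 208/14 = -129391/560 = -231.06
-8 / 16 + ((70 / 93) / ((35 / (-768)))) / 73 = -3287 / 4526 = -0.73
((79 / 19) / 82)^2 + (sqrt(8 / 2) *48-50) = 111664985 / 2427364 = 46.00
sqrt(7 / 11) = sqrt(77) / 11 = 0.80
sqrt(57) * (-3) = -3 * sqrt(57) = -22.65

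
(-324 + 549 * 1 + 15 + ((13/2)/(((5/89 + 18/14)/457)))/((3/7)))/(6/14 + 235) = 189787787/8266368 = 22.96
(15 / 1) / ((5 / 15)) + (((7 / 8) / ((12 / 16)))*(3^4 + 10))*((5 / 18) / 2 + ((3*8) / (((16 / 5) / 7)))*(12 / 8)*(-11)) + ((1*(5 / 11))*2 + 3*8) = -54578039 / 594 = -91882.22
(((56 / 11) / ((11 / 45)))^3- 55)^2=252987225259799901025 / 3138428376721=80609526.45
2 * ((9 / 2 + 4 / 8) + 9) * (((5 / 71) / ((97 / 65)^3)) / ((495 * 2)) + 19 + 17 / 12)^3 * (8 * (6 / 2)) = 1006607433486304387714052356050470875 / 176009042069041645835706342942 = 5719066.60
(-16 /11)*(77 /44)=-28 /11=-2.55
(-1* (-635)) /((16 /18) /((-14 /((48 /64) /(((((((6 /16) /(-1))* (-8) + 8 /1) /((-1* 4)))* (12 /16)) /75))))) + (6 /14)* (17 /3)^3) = 440055 /55243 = 7.97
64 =64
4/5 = 0.80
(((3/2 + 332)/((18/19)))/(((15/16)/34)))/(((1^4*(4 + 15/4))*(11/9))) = 6894112/5115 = 1347.82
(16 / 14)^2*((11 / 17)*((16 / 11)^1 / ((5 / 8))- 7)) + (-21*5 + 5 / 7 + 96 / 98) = -446718 / 4165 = -107.26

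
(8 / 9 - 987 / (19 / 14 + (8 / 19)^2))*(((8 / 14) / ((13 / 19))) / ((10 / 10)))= -24165112 / 45045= -536.47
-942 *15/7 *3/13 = -465.82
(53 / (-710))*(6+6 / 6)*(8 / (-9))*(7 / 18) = 0.18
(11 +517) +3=531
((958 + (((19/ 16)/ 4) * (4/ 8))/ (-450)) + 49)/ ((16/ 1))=62.94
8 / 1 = 8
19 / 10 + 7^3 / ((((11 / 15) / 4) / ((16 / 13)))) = 2304.56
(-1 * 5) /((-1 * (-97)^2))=5 /9409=0.00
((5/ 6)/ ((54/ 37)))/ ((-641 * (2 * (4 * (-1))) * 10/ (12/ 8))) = 37/ 2215296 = 0.00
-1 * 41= -41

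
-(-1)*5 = 5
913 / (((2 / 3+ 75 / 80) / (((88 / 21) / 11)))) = 10624 / 49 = 216.82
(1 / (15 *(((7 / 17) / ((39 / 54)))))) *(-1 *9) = -221 / 210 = -1.05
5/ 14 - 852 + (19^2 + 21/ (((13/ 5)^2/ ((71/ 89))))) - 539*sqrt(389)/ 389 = -102794779/ 210574 - 539*sqrt(389)/ 389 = -515.49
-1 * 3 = -3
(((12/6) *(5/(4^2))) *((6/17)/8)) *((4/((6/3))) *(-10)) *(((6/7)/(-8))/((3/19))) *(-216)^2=2077650/119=17459.24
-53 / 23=-2.30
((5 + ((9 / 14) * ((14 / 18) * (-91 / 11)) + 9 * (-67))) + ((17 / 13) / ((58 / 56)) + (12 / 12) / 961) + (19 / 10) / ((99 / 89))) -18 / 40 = -430132400743 / 717348060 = -599.61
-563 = -563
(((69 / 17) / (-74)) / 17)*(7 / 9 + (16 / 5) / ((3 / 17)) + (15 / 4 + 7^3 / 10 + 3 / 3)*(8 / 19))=-695221 / 6095010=-0.11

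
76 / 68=19 / 17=1.12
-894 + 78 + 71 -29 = -774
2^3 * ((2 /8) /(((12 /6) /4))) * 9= 36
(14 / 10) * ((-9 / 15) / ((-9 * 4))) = 7 / 300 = 0.02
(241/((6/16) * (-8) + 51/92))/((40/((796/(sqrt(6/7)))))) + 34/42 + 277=5834/21 -1103057 * sqrt(42)/3375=-1840.30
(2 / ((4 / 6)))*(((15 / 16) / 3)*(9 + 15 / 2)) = 495 / 32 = 15.47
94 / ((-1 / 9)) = -846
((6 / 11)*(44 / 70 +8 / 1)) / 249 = 604 / 31955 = 0.02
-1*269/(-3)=269/3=89.67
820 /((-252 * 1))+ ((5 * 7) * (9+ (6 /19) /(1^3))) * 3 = 1166960 /1197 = 974.90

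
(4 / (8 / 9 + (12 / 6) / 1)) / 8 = 9 / 52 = 0.17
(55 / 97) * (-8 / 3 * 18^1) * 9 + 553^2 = 29639713 / 97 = 305564.05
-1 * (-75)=75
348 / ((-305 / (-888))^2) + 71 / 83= 22782909671 / 7721075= 2950.74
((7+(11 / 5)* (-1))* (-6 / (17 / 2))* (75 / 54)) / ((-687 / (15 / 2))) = 200 / 3893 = 0.05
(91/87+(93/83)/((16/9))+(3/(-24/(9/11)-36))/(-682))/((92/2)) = 3236111881/88802587104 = 0.04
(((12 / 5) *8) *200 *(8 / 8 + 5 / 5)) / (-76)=-1920 / 19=-101.05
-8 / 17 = -0.47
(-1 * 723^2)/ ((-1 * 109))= 522729/ 109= 4795.68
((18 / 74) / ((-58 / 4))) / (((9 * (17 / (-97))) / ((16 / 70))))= 1552 / 638435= 0.00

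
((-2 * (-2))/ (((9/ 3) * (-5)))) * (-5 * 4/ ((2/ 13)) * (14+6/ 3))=1664/ 3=554.67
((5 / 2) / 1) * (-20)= -50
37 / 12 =3.08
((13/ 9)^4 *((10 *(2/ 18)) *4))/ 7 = 1142440/ 413343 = 2.76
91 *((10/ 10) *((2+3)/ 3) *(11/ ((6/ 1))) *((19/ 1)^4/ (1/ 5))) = 3261283025/ 18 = 181182390.28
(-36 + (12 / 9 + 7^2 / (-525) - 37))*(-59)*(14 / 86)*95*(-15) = -982152.42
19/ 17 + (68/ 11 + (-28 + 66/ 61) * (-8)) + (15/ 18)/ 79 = 1203873413/ 5406918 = 222.65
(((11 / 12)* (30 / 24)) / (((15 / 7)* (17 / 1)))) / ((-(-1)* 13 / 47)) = 3619 / 31824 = 0.11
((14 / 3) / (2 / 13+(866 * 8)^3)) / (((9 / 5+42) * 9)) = 455 / 12780412539813657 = 0.00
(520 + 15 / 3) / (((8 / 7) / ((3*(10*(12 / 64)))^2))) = 7441875 / 512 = 14534.91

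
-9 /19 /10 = -9 /190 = -0.05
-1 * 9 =-9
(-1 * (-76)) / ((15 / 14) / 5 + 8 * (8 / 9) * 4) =9576 / 3611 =2.65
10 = 10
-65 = -65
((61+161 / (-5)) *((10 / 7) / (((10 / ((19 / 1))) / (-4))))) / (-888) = 456 / 1295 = 0.35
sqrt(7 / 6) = 1.08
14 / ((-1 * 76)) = -7 / 38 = -0.18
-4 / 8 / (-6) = 1 / 12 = 0.08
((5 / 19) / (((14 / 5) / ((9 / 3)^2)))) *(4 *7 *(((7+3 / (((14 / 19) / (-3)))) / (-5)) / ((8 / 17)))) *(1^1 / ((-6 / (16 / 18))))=-6205 / 798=-7.78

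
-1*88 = -88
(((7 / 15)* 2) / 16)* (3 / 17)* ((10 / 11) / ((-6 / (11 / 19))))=-7 / 7752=-0.00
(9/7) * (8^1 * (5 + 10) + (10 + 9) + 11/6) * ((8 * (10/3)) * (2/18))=33800/63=536.51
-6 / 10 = -0.60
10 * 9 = 90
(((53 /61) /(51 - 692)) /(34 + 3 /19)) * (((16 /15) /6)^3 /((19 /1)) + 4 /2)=-16686626 /210221638875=-0.00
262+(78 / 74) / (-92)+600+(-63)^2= 16444685 / 3404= 4830.99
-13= -13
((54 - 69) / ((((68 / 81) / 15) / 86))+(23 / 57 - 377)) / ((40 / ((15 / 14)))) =-6485617 / 10336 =-627.48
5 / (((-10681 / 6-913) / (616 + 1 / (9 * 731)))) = -40526650 / 35436687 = -1.14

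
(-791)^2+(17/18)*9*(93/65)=81340111/130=625693.16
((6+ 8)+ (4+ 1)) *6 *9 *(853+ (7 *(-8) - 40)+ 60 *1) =838242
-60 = -60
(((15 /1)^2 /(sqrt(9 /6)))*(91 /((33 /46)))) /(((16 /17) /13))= 11563825*sqrt(6) /88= 321880.35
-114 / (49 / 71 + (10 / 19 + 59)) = -76893 / 40616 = -1.89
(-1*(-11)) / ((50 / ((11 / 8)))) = 121 / 400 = 0.30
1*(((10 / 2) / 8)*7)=35 / 8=4.38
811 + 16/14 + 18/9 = 5699/7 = 814.14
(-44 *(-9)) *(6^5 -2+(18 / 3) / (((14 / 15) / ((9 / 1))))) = 21709908 / 7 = 3101415.43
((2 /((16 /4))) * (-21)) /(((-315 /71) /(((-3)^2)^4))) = 155277 /10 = 15527.70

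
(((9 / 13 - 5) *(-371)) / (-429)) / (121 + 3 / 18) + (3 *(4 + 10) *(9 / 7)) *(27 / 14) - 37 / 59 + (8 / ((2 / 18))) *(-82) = -3237653791776 / 558166609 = -5800.52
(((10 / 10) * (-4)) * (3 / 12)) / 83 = -1 / 83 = -0.01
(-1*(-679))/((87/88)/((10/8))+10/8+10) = 149380/2649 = 56.39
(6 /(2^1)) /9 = 1 /3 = 0.33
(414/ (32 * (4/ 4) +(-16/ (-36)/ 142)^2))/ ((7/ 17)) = 1436881599/ 45731966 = 31.42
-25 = -25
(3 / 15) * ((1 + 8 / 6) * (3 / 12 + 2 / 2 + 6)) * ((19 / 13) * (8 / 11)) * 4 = 30856 / 2145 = 14.39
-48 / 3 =-16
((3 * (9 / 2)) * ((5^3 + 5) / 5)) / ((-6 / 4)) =-234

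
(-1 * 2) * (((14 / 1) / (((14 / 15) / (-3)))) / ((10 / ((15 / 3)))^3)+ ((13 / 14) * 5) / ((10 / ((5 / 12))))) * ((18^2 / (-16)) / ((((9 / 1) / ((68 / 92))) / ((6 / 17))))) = -6.38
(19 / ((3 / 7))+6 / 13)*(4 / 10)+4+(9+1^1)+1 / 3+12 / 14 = 45193 / 1365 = 33.11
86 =86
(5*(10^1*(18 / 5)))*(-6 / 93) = -360 / 31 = -11.61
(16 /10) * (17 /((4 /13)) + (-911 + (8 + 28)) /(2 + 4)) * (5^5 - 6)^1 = -6780706 /15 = -452047.07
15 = 15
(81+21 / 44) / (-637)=-3585 / 28028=-0.13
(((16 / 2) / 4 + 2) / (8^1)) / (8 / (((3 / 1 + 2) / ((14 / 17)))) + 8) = 85 / 1584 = 0.05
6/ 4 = 3/ 2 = 1.50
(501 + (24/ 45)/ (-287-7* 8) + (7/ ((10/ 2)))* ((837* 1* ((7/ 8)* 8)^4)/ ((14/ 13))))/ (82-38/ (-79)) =2124157484417/ 67049640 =31680.37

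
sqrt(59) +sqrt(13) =11.29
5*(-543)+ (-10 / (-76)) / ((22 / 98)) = -1134625 / 418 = -2714.41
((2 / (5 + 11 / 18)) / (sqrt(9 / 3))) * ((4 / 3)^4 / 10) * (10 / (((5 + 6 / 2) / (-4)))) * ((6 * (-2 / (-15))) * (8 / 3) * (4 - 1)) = -16384 * sqrt(3) / 13635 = -2.08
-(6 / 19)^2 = -36 / 361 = -0.10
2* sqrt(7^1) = 2* sqrt(7) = 5.29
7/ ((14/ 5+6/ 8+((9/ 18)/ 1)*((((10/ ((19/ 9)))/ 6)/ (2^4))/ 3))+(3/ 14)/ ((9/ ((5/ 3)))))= 1340640/ 689071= 1.95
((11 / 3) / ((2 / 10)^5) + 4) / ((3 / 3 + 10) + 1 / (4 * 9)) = 412644 / 397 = 1039.41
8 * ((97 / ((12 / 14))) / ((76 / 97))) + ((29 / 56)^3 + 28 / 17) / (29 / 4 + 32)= 7718115502765 / 6679247232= 1155.54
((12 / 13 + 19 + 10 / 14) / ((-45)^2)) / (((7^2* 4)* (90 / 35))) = 313 / 15479100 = 0.00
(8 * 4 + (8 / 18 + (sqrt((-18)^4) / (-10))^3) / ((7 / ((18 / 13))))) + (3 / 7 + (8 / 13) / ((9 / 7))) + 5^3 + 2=-672368036 / 102375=-6567.70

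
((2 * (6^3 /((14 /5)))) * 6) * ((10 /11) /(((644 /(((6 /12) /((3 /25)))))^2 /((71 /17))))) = 9984375 /67861178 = 0.15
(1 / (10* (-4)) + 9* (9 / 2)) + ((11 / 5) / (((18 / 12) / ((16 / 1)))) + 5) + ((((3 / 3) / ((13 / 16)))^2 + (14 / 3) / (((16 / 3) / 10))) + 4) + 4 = 1768547 / 20280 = 87.21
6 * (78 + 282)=2160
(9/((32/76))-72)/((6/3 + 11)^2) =-405/1352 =-0.30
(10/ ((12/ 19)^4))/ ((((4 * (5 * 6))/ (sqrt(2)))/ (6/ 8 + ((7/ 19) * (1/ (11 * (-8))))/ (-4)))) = 34452757 * sqrt(2)/ 87588864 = 0.56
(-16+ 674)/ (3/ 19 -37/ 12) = -150024/ 667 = -224.92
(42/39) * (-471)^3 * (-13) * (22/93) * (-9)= -96546090564/31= -3114390018.19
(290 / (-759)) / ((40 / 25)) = -725 / 3036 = -0.24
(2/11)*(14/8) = 7/22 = 0.32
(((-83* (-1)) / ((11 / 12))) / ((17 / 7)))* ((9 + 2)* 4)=27888 / 17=1640.47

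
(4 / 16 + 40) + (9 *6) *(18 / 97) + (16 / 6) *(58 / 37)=2345087 / 43068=54.45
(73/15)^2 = 5329/225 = 23.68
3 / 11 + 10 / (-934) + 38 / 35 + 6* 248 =267777276 / 179795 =1489.35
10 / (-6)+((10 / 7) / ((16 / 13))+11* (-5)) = -9325 / 168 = -55.51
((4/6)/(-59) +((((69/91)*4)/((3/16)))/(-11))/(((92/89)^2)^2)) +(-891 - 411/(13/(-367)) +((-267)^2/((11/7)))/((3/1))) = 222749399699011/8622850236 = 25832.46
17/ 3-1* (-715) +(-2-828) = -328/ 3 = -109.33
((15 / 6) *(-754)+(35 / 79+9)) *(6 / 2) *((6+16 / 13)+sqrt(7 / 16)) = -41783658 / 1027 - 444507 *sqrt(7) / 316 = -44406.85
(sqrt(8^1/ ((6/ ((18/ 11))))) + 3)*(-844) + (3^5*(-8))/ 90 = -3800.27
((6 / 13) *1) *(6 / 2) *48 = 864 / 13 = 66.46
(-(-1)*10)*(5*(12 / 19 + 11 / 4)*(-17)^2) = 1856825 / 38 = 48863.82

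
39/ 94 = 0.41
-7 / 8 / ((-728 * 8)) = 1 / 6656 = 0.00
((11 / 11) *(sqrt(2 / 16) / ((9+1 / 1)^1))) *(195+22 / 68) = 6641 *sqrt(2) / 1360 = 6.91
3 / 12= 1 / 4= 0.25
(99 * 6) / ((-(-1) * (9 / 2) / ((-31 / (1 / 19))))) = -77748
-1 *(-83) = 83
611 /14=43.64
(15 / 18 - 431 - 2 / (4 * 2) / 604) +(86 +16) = -2378555 / 7248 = -328.17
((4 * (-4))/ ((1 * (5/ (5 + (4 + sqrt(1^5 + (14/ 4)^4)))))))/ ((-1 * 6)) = 24/ 5 + 2 * sqrt(2417)/ 15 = 11.36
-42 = -42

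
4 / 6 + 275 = 827 / 3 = 275.67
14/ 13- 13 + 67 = 716/ 13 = 55.08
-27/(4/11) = -297/4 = -74.25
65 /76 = 0.86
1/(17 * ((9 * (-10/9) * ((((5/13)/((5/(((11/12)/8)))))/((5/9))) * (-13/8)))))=128/561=0.23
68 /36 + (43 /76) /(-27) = 3833 /2052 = 1.87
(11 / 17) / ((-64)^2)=11 / 69632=0.00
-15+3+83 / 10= -37 / 10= -3.70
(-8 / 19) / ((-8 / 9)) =9 / 19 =0.47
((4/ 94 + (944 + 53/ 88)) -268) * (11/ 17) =2798603/ 6392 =437.83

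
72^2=5184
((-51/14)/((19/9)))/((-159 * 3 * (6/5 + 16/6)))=765/817684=0.00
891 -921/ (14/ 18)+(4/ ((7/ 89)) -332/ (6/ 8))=-14384/ 21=-684.95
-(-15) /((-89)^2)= 15 /7921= 0.00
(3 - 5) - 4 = -6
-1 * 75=-75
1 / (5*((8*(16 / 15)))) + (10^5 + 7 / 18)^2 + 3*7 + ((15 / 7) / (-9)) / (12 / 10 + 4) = 9434953402334849 / 943488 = 10000077798.91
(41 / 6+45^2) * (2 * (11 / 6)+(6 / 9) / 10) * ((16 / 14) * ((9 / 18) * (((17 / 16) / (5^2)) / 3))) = 61.41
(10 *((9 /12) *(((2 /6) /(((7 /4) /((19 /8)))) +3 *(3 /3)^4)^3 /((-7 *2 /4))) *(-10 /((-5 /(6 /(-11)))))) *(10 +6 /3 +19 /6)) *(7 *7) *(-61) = -12087798125 /2772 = -4360677.53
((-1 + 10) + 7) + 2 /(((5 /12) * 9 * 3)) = 728 /45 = 16.18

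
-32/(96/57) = -19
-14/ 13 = -1.08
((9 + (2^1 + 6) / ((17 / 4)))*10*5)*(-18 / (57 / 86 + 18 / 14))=-33411000 / 6647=-5026.48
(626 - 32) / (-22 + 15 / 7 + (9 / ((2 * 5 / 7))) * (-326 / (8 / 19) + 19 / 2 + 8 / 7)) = -166320 / 1352563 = -0.12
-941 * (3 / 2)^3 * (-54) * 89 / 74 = 61053021 / 296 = 206260.21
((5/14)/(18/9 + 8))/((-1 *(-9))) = 1/252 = 0.00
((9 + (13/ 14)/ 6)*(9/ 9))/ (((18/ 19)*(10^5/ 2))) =14611/ 75600000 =0.00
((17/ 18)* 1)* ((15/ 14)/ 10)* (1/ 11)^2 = 17/ 20328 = 0.00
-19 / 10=-1.90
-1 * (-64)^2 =-4096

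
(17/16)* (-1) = -17/16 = -1.06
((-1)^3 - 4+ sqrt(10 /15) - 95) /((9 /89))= -8900 /9+ 89 * sqrt(6) /27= -980.81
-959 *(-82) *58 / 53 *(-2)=-9122008 / 53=-172113.36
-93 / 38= -2.45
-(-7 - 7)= 14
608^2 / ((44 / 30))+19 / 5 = 13862609 / 55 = 252047.44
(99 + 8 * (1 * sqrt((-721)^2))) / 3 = 5867 / 3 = 1955.67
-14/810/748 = -7/302940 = -0.00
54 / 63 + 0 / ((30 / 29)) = 6 / 7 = 0.86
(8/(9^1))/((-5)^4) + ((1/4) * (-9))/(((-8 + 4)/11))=6.19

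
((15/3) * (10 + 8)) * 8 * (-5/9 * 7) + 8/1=-2792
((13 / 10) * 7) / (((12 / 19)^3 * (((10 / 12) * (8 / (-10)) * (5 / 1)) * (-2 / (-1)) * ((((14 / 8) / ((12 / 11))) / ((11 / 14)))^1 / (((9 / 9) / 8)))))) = -0.33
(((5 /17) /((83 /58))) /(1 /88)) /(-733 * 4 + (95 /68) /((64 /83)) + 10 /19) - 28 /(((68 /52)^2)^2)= -16089755580350964 /1679321177327083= -9.58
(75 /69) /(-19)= -0.06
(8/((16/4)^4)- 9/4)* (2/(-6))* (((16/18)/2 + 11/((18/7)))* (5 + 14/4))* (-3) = -102595/1152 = -89.06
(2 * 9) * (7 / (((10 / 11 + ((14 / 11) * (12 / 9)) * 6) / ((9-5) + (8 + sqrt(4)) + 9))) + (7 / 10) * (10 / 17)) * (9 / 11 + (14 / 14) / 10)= 28143549 / 114070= 246.72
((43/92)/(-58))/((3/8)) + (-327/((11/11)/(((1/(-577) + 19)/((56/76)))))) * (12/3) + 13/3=-33720.33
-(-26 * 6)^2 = -24336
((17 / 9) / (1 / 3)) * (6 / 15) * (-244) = -8296 / 15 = -553.07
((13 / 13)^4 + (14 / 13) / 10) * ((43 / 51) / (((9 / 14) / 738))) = 1184736 / 1105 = 1072.16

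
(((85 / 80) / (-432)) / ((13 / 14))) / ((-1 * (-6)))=-119 / 269568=-0.00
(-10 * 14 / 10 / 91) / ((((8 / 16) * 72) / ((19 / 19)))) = -1 / 234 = -0.00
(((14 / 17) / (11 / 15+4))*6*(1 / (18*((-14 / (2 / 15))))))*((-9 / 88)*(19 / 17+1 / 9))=47 / 677127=0.00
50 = 50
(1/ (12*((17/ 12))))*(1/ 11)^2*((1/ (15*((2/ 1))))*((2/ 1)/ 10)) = 1/ 308550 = 0.00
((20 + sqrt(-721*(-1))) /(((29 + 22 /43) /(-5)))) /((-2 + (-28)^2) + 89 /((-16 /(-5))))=-3440*sqrt(721) /16442433 - 68800 /16442433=-0.01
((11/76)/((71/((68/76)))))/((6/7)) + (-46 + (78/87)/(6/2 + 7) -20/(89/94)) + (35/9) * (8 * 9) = 212.97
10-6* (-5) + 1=41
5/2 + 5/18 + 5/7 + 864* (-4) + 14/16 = -1739623/504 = -3451.63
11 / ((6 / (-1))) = -11 / 6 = -1.83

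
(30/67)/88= 15/2948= 0.01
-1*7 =-7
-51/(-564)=17/188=0.09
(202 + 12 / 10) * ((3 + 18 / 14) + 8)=87376 / 35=2496.46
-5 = -5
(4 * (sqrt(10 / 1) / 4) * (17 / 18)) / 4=17 * sqrt(10) / 72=0.75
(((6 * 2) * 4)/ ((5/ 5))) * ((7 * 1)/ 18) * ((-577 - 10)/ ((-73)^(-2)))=-175174888/ 3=-58391629.33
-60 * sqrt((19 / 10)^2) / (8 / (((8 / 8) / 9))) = -1.58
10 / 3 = 3.33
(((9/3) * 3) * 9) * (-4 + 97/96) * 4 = -7749/8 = -968.62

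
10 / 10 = 1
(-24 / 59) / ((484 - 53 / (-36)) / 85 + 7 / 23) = -1689120 / 24980069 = -0.07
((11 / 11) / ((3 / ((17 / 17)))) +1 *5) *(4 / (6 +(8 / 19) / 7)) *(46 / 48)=12236 / 3627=3.37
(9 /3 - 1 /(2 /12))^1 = -3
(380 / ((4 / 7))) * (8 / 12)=443.33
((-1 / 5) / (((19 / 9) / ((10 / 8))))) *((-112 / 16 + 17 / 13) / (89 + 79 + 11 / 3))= 999 / 254410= 0.00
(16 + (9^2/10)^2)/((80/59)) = 481499/8000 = 60.19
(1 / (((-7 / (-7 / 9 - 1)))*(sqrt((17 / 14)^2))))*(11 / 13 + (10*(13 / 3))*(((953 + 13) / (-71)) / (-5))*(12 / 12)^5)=1169248 / 47073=24.84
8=8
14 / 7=2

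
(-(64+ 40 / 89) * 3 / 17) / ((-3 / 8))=30.33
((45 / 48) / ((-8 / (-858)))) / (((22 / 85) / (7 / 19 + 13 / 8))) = 774.40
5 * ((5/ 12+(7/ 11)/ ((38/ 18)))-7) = -78775/ 2508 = -31.41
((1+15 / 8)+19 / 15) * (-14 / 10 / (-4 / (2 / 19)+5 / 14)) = 24353 / 158100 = 0.15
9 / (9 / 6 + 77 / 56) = 72 / 23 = 3.13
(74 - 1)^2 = 5329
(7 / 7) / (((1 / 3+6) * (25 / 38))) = 6 / 25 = 0.24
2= 2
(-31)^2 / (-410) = -2.34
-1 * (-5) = 5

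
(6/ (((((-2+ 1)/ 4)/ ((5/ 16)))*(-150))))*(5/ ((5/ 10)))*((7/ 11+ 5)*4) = 124/ 11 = 11.27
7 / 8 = 0.88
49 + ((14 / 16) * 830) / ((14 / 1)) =807 / 8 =100.88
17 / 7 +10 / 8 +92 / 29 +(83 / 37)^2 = 13209615 / 1111628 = 11.88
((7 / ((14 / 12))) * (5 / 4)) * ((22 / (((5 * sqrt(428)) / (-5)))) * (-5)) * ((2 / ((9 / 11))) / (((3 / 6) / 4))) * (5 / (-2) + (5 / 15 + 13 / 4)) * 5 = 393250 * sqrt(107) / 963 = 4224.10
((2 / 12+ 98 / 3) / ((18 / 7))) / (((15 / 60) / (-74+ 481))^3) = 1487535971152 / 27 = 55093924857.48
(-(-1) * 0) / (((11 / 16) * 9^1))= 0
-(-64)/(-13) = -64/13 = -4.92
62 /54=31 /27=1.15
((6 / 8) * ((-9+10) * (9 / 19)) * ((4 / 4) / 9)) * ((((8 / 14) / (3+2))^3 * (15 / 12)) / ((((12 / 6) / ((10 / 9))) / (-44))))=-176 / 97755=-0.00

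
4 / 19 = 0.21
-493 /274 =-1.80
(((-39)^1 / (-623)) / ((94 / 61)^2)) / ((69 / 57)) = 2757261 / 126611044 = 0.02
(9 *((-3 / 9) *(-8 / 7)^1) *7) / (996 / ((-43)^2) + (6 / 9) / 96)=6390144 / 145273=43.99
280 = 280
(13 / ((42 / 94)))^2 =373321 / 441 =846.53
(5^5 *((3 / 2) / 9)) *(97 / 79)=303125 / 474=639.50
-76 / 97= -0.78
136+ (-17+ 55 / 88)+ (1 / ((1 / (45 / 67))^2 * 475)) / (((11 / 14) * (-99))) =9876440919 / 82561688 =119.62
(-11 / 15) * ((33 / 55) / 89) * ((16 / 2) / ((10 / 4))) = -176 / 11125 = -0.02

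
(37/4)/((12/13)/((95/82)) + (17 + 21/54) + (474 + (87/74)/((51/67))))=258679395/13807331936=0.02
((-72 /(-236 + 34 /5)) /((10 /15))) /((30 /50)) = 0.79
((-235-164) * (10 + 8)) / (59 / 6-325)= 43092 / 1891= 22.79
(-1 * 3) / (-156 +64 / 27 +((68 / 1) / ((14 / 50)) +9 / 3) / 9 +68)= 567 / 11021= 0.05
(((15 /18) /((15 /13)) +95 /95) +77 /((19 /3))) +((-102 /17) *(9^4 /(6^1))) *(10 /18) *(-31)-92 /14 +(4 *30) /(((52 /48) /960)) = 6826323451 /31122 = 219340.77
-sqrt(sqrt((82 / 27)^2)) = -sqrt(246) / 9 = -1.74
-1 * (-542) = 542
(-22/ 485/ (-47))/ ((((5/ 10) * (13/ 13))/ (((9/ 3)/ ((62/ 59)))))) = 3894/ 706645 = 0.01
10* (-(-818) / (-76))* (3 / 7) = -6135 / 133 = -46.13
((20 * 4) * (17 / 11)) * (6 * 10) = 81600 / 11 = 7418.18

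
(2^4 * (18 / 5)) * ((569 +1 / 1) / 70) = 16416 / 35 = 469.03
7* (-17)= -119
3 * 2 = 6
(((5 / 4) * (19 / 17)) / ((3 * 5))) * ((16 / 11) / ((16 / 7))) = 133 / 2244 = 0.06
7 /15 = 0.47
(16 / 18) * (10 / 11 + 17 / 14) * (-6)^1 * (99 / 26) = -3924 / 91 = -43.12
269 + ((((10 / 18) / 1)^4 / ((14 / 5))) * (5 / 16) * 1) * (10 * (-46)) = 97038029 / 367416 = 264.11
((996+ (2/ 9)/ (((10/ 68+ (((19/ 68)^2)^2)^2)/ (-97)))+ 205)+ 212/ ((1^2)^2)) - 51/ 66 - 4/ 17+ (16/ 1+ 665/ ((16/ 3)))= 2546269407146916908185/ 1810823762412937008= 1406.14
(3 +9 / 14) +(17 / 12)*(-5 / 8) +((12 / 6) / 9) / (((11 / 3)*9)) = 2.76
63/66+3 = 87/22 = 3.95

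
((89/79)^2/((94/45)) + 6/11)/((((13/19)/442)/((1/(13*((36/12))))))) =801128179/41945761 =19.10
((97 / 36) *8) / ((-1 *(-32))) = 97 / 144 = 0.67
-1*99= -99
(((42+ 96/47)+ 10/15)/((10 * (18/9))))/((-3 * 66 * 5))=-0.00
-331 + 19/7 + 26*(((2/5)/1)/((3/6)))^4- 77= -1726533/4375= -394.64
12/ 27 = 4/ 9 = 0.44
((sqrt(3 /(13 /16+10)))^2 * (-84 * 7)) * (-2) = 56448 /173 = 326.29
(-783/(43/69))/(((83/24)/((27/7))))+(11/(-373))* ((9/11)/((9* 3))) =-39175651007/27955977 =-1401.33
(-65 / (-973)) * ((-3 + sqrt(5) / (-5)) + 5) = 130 / 973-13 * sqrt(5) / 973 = 0.10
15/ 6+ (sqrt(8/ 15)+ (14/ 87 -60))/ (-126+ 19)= 56957/ 18618 -2* sqrt(30)/ 1605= 3.05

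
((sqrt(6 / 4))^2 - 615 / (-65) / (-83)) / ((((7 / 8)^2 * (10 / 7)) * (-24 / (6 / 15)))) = -3988 / 188825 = -0.02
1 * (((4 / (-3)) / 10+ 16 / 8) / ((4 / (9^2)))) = 189 / 5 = 37.80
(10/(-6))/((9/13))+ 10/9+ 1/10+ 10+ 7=4267/270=15.80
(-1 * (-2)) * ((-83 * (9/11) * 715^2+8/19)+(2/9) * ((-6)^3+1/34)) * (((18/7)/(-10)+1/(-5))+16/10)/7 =-230678739584/20349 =-11336121.66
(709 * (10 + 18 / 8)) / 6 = 34741 / 24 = 1447.54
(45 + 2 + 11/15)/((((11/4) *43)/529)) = 1515056/7095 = 213.54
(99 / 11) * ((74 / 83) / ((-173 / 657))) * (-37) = 16189794 / 14359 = 1127.50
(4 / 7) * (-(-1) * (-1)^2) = 4 / 7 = 0.57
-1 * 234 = -234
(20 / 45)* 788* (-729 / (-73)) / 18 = 14184 / 73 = 194.30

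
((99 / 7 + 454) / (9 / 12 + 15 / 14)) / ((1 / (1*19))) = 249052 / 51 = 4883.37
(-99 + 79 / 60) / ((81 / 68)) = -99637 / 1215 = -82.01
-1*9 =-9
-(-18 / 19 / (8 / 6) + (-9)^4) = -249291 / 38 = -6560.29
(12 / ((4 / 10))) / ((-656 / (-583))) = 8745 / 328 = 26.66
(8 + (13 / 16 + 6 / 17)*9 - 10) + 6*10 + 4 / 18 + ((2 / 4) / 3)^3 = 504649 / 7344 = 68.72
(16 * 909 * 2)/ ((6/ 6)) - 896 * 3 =26400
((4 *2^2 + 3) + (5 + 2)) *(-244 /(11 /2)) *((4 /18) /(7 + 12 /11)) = -25376 /801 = -31.68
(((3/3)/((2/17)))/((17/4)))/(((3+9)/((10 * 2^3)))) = 13.33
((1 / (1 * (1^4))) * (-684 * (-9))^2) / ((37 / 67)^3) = 11397815704368 / 50653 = 225017584.43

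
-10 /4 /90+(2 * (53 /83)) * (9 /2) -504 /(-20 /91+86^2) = 5.65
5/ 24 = 0.21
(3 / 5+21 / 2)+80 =911 / 10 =91.10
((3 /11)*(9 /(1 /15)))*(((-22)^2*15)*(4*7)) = 7484400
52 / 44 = 13 / 11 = 1.18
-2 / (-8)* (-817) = -817 / 4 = -204.25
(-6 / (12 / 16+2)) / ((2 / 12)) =-144 / 11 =-13.09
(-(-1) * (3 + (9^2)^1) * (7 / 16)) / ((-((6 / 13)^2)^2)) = -809.89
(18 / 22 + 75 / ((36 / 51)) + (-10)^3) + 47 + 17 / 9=-334241 / 396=-844.04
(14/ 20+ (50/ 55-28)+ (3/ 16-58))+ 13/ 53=-3915807/ 46640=-83.96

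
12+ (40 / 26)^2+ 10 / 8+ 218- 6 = 153869 / 676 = 227.62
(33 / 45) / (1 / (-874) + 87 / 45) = 9614 / 25331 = 0.38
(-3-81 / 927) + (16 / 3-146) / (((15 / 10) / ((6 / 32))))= -25549 / 1236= -20.67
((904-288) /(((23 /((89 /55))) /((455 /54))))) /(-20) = -56693 /3105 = -18.26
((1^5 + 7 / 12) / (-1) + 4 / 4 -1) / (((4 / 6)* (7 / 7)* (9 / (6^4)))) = -342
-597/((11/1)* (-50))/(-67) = -597/36850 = -0.02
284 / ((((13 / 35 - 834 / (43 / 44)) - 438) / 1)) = -427420 / 1942991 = -0.22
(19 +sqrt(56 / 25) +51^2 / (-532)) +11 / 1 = 2 *sqrt(14) / 5 +13359 / 532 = 26.61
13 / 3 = 4.33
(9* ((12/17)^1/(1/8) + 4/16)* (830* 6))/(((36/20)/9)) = 22466025/17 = 1321530.88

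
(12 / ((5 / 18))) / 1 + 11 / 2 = 487 / 10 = 48.70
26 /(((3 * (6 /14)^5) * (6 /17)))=3714347 /2187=1698.38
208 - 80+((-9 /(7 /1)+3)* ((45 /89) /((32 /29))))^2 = 3194879993 /24840256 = 128.62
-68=-68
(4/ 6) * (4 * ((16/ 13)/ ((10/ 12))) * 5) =256/ 13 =19.69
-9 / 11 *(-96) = 864 / 11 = 78.55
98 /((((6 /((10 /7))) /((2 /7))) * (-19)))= -20 /57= -0.35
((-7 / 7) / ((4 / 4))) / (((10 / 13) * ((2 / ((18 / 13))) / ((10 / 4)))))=-9 / 4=-2.25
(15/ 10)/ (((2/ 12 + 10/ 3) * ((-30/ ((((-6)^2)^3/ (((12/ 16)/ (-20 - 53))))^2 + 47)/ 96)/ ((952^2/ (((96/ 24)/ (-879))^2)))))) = -6188894217840452069746368/ 5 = -1237778843568090413949274.00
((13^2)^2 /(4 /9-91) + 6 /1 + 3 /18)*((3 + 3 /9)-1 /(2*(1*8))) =-237405823 /234720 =-1011.44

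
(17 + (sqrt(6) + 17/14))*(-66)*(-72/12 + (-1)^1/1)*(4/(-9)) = -3740 -616*sqrt(6)/3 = -4242.96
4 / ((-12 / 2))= -2 / 3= -0.67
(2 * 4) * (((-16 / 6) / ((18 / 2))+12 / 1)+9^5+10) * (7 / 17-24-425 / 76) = -13362147602 / 969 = -13789626.01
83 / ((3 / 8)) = 664 / 3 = 221.33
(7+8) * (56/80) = 21/2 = 10.50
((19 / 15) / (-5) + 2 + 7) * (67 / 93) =43952 / 6975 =6.30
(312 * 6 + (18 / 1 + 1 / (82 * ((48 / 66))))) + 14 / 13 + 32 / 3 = 48654637 / 25584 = 1901.76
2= 2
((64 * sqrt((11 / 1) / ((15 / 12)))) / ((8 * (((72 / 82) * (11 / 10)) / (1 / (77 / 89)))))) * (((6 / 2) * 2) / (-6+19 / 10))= -14240 * sqrt(55) / 2541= -41.56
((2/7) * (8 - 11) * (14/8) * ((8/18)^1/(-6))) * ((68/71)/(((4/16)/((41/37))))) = 0.47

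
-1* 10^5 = -100000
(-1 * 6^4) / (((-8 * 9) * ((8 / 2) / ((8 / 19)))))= 36 / 19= 1.89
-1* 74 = -74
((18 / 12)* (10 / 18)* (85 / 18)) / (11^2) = 425 / 13068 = 0.03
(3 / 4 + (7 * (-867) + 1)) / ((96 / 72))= -4550.44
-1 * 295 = -295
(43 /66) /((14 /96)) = 344 /77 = 4.47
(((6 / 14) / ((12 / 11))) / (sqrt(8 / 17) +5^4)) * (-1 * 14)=-116875 / 13281234 +11 * sqrt(34) / 6640617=-0.01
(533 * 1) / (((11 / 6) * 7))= 3198 / 77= 41.53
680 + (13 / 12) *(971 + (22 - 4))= 21017 / 12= 1751.42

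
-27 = -27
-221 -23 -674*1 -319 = -1237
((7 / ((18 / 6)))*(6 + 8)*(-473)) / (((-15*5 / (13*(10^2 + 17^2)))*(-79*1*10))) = -117206089 / 88875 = -1318.77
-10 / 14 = -5 / 7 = -0.71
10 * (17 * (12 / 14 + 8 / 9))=18700 / 63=296.83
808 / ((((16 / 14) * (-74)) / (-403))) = 284921 / 74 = 3850.28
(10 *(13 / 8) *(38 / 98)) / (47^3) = 1235 / 20349308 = 0.00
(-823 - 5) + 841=13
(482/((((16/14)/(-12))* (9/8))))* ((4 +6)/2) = -67480/3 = -22493.33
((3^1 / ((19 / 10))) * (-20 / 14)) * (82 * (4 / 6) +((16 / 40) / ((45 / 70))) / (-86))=-2115320 / 17157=-123.29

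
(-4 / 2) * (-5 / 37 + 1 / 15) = 76 / 555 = 0.14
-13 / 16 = -0.81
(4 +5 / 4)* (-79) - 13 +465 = 149 / 4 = 37.25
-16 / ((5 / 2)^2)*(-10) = 128 / 5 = 25.60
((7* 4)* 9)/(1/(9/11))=2268/11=206.18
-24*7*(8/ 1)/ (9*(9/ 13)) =-5824/ 27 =-215.70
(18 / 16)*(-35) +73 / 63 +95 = 28619 / 504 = 56.78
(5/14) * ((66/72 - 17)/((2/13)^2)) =-163085/672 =-242.69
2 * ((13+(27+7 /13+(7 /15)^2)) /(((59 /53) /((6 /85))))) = 25272944 /4889625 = 5.17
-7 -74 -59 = -140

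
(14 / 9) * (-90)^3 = -1134000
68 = 68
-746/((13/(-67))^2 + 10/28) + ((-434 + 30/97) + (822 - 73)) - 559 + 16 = -5095637998/2406667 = -2117.30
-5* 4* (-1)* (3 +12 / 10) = 84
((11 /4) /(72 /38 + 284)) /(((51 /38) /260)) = 258115 /138516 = 1.86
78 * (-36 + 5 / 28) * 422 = -8253687 / 7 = -1179098.14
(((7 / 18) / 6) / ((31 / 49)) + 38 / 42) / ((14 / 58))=684545 / 164052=4.17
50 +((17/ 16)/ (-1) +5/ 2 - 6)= 727/ 16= 45.44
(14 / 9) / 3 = 14 / 27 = 0.52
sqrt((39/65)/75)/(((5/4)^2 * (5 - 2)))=16 * sqrt(5)/1875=0.02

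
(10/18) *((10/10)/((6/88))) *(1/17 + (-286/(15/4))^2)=978944428/20655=47395.03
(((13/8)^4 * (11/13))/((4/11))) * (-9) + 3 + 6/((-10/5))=-2392533/16384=-146.03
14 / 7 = 2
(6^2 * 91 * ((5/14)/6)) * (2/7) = 390/7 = 55.71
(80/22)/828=10/2277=0.00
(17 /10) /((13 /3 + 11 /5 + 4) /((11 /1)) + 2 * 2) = 561 /1636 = 0.34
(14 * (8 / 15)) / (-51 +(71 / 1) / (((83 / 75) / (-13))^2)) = 192892 / 251786385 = 0.00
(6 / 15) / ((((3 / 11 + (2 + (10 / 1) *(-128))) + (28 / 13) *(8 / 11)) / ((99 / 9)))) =-3146 / 912455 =-0.00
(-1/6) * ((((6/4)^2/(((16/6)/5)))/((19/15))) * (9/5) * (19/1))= -1215/64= -18.98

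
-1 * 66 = -66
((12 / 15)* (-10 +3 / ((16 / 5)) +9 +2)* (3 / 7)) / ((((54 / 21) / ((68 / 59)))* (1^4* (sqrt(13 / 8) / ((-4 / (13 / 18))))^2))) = 3642624 / 648115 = 5.62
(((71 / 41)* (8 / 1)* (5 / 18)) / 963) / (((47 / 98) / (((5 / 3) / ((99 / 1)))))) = 695800 / 4960288773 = 0.00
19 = 19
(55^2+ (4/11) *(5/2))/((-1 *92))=-33285/1012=-32.89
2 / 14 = 1 / 7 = 0.14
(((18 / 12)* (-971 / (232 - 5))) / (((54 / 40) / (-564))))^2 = 3332377230400 / 463761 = 7185548.66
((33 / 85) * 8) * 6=1584 / 85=18.64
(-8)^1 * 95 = -760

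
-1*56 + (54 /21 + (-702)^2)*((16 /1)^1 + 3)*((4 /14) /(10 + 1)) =131056364 /539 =243147.24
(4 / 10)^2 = 4 / 25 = 0.16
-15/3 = -5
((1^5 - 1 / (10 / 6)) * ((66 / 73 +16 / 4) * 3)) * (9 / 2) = 9666 / 365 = 26.48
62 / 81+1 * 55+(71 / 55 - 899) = -3750859 / 4455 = -841.94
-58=-58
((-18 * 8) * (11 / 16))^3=-970299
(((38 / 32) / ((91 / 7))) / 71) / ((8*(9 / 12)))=19 / 88608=0.00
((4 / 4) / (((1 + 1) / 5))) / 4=5 / 8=0.62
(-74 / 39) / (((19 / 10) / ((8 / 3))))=-5920 / 2223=-2.66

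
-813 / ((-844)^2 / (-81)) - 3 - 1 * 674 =-482185619 / 712336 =-676.91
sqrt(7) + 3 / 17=2.82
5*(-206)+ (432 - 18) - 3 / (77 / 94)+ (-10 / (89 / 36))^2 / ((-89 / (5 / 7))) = -33644018866 / 54282613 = -619.79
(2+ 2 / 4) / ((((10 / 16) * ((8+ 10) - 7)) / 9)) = 36 / 11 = 3.27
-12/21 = -4/7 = -0.57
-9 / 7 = -1.29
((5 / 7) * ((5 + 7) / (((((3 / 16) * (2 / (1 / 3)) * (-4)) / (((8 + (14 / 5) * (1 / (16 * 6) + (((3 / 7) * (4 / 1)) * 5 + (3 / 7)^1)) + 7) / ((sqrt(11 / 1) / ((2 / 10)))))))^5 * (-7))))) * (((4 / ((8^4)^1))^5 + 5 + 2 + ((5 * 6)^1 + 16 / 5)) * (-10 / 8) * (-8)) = 6075852322560261905259751129558279 * sqrt(11) / 899107147424027198202146979840000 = 22.41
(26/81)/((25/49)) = 1274/2025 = 0.63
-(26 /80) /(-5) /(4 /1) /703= 13 /562400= 0.00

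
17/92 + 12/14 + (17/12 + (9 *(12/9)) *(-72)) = -832249/966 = -861.54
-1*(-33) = 33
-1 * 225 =-225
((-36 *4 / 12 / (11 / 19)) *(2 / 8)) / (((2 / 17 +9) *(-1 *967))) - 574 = -946372921 / 1648735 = -574.00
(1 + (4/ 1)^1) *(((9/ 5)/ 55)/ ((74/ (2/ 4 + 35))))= 639/ 8140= 0.08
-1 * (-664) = 664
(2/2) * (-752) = -752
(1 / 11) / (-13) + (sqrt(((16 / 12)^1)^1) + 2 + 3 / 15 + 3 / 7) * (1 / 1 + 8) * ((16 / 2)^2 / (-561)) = -230227 / 85085 -128 * sqrt(3) / 187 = -3.89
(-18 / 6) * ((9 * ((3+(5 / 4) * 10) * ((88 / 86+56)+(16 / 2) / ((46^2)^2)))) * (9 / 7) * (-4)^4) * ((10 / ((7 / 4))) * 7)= -26464869203535360 / 84232141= -314189677.35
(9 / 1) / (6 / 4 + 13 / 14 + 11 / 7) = 9 / 4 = 2.25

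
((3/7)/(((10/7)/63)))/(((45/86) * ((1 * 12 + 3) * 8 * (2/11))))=3311/2000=1.66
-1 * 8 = -8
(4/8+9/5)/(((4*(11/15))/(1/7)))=69/616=0.11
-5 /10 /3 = -1 /6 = -0.17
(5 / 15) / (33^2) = 1 / 3267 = 0.00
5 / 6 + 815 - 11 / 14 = 17116 / 21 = 815.05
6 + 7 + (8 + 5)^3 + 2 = 2212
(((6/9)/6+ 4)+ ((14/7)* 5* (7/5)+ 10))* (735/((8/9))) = 185955/8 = 23244.38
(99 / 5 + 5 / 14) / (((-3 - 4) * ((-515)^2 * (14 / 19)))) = -26809 / 1819443500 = -0.00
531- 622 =-91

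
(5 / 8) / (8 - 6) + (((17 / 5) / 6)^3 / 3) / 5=262951 / 810000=0.32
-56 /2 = -28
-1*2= -2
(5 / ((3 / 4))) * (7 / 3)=140 / 9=15.56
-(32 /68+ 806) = -13710 /17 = -806.47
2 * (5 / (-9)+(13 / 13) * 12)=206 / 9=22.89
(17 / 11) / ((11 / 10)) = 170 / 121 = 1.40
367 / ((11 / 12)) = 4404 / 11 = 400.36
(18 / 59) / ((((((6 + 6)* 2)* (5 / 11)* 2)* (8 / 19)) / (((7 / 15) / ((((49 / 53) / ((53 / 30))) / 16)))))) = 587081 / 1239000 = 0.47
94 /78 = 47 /39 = 1.21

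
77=77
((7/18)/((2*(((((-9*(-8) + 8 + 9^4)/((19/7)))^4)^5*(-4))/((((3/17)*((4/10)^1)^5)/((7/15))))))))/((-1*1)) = 75179946915091916386711202/23602572687792669561086211246958743064660658210526332293264153747144223261443564855328746618510625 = 0.00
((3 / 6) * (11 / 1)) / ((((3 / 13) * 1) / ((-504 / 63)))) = -190.67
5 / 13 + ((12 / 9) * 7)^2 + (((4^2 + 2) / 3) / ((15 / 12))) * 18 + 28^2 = 560369 / 585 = 957.90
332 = 332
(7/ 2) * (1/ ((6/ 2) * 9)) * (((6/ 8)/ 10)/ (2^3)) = 7/ 5760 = 0.00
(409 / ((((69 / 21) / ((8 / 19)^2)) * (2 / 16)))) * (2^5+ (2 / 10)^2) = 5656.51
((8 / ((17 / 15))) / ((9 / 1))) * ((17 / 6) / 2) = 1.11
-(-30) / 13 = 30 / 13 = 2.31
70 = 70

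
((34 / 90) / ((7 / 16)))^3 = 0.64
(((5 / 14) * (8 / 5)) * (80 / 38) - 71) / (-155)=9283 / 20615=0.45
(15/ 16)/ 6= 5/ 32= 0.16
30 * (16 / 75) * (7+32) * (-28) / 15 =-11648 / 25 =-465.92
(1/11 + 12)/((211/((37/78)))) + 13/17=2437151/3077646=0.79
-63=-63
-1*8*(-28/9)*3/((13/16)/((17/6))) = 30464/117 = 260.38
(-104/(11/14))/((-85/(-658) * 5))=-958048/4675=-204.93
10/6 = 5/3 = 1.67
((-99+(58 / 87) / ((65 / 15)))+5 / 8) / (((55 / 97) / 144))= -3567078 / 143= -24944.60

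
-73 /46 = -1.59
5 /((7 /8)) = 40 /7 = 5.71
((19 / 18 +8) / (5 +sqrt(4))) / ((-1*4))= -163 / 504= -0.32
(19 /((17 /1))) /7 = 19 /119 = 0.16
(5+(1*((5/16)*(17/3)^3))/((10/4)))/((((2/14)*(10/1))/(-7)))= -293657/2160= -135.95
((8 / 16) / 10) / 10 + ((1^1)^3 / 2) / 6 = 53 / 600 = 0.09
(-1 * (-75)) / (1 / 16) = 1200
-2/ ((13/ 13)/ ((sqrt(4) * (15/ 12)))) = -5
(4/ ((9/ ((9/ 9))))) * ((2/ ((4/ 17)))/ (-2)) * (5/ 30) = -17/ 54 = -0.31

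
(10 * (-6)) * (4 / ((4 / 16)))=-960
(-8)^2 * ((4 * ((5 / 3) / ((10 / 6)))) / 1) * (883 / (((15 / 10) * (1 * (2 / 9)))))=678144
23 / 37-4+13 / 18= -1769 / 666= -2.66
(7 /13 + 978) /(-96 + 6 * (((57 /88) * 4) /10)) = -1399310 /135057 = -10.36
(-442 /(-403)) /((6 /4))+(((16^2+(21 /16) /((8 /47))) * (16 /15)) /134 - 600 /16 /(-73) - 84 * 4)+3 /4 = -805182537 /2425936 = -331.91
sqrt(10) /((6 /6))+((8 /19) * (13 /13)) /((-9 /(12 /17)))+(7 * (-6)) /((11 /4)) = -163144 /10659+sqrt(10) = -12.14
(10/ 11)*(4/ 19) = 40/ 209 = 0.19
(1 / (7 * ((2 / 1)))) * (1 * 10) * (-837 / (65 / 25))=-20925 / 91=-229.95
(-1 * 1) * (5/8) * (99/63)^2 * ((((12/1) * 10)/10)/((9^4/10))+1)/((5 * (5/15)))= -269467/285768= -0.94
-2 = -2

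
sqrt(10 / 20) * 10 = 5 * sqrt(2) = 7.07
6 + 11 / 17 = 113 / 17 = 6.65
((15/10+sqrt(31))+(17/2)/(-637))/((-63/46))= -46 * sqrt(31)/63 - 43562/40131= -5.15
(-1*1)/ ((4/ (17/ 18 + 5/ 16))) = -181/ 576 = -0.31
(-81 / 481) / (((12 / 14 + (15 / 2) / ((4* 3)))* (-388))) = 1134 / 3872531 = 0.00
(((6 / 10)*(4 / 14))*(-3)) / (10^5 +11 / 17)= -306 / 59500385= -0.00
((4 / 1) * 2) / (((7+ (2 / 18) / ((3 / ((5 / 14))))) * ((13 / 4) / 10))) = 120960 / 34463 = 3.51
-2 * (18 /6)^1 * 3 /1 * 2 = -36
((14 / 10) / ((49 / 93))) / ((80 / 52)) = 1209 / 700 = 1.73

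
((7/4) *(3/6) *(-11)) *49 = -3773/8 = -471.62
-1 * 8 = -8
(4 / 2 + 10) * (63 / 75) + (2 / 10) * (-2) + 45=1367 / 25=54.68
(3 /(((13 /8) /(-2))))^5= -254803968 /371293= -686.26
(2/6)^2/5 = 1/45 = 0.02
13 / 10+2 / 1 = 33 / 10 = 3.30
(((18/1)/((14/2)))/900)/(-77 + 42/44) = -11/292775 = -0.00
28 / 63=4 / 9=0.44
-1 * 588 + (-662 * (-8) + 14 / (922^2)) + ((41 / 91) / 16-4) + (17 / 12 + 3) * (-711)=483880781677 / 309430576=1563.78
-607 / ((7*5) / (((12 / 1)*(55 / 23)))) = -80124 / 161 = -497.66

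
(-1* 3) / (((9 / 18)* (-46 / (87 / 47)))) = 0.24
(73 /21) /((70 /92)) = 3358 /735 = 4.57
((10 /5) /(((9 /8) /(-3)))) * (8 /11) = -128 /33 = -3.88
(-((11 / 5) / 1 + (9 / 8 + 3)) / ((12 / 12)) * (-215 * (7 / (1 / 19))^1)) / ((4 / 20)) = 7234535 / 8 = 904316.88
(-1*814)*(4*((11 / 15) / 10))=-17908 / 75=-238.77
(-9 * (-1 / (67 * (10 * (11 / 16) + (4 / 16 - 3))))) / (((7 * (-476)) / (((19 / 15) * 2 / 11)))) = -0.00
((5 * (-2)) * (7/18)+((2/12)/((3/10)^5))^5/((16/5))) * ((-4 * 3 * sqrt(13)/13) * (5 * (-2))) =3906249967972490563054600 * sqrt(13)/892194905743479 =15785995261.39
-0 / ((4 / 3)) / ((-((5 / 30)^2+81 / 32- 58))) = 0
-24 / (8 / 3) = -9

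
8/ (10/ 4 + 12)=16/ 29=0.55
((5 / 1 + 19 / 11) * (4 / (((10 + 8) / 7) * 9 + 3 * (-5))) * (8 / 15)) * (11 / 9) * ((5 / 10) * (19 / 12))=2072 / 1215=1.71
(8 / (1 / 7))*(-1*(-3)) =168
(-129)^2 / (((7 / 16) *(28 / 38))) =2529432 / 49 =51621.06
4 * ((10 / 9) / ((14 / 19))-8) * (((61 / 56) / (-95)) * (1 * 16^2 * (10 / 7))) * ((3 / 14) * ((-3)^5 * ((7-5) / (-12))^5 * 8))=798368 / 136857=5.83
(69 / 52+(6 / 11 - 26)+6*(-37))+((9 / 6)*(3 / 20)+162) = -479923 / 5720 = -83.90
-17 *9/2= -153/2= -76.50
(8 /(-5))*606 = -4848 /5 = -969.60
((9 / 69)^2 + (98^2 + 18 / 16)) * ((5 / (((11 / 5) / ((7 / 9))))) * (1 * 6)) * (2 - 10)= -14227136350 / 17457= -814981.75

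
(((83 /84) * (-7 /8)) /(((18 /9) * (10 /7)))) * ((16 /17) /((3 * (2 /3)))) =-581 /4080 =-0.14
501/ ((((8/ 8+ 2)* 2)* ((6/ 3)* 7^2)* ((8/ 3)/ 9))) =4509/ 1568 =2.88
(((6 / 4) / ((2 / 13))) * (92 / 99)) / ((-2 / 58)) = -8671 / 33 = -262.76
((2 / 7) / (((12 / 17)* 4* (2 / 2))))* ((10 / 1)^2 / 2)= 425 / 84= 5.06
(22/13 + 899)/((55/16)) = 187344/715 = 262.02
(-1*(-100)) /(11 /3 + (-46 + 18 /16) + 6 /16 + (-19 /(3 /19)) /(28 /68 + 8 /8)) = -7200 /9077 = -0.79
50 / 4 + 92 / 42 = 617 / 42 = 14.69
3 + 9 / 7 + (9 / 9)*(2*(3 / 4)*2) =51 / 7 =7.29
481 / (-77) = -481 / 77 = -6.25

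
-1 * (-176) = 176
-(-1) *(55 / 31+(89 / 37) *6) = 16.21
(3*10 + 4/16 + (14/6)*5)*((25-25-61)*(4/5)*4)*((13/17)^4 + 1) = -13756048024/1252815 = -10980.11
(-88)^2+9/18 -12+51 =15567/2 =7783.50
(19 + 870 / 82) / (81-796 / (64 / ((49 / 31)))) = 602144 / 1247425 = 0.48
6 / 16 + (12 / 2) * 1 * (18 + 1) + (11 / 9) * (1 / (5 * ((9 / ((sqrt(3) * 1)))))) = 11 * sqrt(3) / 405 + 915 / 8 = 114.42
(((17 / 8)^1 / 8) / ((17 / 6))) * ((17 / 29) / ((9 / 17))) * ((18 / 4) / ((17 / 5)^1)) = 255 / 1856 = 0.14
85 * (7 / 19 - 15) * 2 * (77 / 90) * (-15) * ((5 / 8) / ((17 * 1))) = 267575 / 228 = 1173.57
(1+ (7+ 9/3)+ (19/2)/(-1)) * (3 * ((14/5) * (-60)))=-756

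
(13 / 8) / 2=0.81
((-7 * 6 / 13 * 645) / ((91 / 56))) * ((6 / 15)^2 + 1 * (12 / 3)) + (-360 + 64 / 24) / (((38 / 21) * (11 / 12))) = -75397728 / 13585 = -5550.07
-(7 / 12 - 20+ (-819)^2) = -670741.58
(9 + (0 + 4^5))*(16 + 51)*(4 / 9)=276844 / 9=30760.44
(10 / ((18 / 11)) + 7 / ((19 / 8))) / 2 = 1549 / 342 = 4.53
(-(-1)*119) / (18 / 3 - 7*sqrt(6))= -833*sqrt(6) / 258 - 119 / 43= -10.68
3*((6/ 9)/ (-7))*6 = -12/ 7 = -1.71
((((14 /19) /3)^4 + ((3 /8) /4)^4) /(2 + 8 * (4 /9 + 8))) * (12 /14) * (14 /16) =41137131697 /1026525864394752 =0.00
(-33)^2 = 1089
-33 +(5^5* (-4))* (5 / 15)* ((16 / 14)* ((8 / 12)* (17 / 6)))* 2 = -3406237 / 189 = -18022.42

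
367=367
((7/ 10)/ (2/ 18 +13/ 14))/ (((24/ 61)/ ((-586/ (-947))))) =2627331/ 2481140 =1.06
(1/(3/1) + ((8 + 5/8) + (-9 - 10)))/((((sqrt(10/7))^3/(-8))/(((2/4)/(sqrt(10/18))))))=1687 * sqrt(14)/200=31.56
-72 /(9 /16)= -128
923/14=65.93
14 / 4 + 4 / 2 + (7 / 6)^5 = 59575 / 7776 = 7.66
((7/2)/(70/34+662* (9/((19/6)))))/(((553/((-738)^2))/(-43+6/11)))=-41077322802/528683089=-77.70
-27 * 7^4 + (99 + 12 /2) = -64722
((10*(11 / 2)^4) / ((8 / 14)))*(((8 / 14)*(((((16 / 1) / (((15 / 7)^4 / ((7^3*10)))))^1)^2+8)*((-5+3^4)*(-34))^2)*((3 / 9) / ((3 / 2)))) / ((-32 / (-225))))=530418690877551614336132 / 820125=646753471577566364.07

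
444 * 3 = 1332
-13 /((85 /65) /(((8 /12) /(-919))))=338 /46869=0.01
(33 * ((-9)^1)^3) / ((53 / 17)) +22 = -407803 / 53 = -7694.40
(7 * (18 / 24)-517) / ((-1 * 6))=85.29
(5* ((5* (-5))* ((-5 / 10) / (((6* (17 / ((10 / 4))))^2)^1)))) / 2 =3125 / 166464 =0.02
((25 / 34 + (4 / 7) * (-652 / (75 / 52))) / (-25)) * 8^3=1177041664 / 223125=5275.26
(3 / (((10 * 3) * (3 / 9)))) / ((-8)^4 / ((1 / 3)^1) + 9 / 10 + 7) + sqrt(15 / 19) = 3 / 122959 + sqrt(285) / 19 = 0.89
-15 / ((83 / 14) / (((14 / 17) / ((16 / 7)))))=-5145 / 5644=-0.91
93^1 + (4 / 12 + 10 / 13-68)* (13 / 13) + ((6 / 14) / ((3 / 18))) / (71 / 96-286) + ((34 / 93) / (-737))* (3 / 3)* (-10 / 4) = 1485720528307 / 56935523645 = 26.09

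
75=75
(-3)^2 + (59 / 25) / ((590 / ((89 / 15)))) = 33839 / 3750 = 9.02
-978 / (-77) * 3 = 2934 / 77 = 38.10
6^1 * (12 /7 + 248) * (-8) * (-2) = 167808 /7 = 23972.57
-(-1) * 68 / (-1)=-68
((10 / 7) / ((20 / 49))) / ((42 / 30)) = 5 / 2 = 2.50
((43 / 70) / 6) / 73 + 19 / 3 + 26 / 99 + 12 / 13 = 98917387 / 13153140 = 7.52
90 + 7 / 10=907 / 10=90.70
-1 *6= -6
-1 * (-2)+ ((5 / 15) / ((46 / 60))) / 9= 424 / 207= 2.05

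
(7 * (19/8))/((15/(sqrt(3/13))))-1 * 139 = -139+133 * sqrt(39)/1560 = -138.47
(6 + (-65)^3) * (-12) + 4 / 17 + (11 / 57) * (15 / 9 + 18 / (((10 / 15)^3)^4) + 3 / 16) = 19622136010153 / 5953536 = 3295879.29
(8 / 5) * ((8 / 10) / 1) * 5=32 / 5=6.40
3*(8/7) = 24/7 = 3.43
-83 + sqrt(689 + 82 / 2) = -83 + sqrt(730) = -55.98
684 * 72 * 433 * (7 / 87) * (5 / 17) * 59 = 14678284320 / 493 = 29773396.19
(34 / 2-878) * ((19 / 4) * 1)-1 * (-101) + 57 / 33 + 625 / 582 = -51036089 / 12804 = -3985.95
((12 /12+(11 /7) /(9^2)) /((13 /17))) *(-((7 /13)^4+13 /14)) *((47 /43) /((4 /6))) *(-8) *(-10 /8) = -155829133795 /7040829159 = -22.13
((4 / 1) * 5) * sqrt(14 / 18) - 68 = -68 + 20 * sqrt(7) / 3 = -50.36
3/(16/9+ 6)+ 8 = 587/70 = 8.39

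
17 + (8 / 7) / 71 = 8457 / 497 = 17.02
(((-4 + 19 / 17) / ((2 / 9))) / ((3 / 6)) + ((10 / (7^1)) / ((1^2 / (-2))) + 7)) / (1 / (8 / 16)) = -1297 / 119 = -10.90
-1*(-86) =86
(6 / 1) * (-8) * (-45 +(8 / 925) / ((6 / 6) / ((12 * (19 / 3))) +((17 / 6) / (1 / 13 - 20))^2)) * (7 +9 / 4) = 190170834804 / 9573175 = 19864.97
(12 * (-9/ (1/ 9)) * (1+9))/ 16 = -1215/ 2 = -607.50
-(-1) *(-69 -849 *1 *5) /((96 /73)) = -52487 /16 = -3280.44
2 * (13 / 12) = 13 / 6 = 2.17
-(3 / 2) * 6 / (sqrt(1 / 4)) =-18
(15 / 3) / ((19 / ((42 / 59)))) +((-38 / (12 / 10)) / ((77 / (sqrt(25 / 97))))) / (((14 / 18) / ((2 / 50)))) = 210 / 1121 - 57 * sqrt(97) / 52283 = 0.18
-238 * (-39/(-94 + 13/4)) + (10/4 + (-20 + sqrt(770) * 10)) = -28987/242 + 10 * sqrt(770) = 157.71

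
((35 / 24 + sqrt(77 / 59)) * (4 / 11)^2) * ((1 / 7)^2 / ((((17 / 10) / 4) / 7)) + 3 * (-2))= -6740 / 6171 -10784 * sqrt(4543) / 849541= -1.95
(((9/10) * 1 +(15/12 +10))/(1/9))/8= 2187/160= 13.67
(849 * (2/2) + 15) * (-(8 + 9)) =-14688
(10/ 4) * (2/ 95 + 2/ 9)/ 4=26/ 171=0.15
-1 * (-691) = 691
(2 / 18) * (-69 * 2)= -46 / 3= -15.33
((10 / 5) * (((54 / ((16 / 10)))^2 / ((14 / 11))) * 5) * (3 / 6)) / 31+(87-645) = -2872377 / 6944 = -413.65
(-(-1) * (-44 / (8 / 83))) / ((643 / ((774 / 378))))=-39259 / 27006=-1.45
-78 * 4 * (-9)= 2808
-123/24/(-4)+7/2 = 153/32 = 4.78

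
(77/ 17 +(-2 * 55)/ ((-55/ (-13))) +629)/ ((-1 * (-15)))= 40.50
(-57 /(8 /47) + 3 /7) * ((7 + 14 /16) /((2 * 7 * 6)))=-56187 /1792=-31.35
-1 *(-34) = 34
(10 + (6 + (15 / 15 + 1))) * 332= 5976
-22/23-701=-16145/23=-701.96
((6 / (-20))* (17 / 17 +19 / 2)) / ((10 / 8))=-2.52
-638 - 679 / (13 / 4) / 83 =-691118 / 1079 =-640.52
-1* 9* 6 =-54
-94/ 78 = -1.21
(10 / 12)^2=25 / 36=0.69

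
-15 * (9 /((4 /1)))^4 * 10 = -492075 /128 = -3844.34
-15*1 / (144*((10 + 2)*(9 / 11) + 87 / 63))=-385 / 41392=-0.01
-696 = -696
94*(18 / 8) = 423 / 2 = 211.50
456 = 456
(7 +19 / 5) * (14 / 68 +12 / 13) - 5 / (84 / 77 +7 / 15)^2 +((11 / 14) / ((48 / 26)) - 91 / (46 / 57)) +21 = -45800508640799 / 564021472560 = -81.20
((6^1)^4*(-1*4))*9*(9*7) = -2939328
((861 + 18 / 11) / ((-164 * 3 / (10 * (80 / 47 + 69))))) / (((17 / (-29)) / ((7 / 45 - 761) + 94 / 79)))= -411579083672806 / 256208139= -1606424.70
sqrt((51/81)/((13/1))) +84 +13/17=sqrt(663)/117 +1441/17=84.98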